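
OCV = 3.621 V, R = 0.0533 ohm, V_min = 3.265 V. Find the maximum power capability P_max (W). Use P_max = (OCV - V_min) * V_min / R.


dV = OCV - V_min = 0.356 V (so I_max = dV / R)
P_max = dV * V_min / R = 0.356 * 3.265 / 0.0533 = 21.81 W

21.81 W


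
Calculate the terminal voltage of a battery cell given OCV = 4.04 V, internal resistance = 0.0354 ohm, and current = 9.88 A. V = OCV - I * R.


V = OCV - I*R = 4.04 - 9.88 * 0.0354 = 3.690 V

3.690 V


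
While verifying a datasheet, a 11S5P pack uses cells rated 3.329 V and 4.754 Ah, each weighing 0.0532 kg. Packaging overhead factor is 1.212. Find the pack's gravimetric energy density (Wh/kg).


Step 1: V_pack = 11 * 3.329 = 36.619 V
Step 2: C_pack = 5 * 4.754 = 23.77 Ah
Step 3: E_pack = V_pack * C_pack = 36.619 * 23.77 = 870.43 Wh
Step 4: m_pack = 11 * 5 * 0.0532 * 1.212 = 3.5463 kg
Step 5: ED = E_pack / m_pack = 870.43 / 3.5463 = 245.4 Wh/kg

245.4 Wh/kg


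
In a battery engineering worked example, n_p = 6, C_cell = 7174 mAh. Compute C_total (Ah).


Convert: C_cell = 7174 mAh = 7.174 Ah
C_total = 6 * 7.174 = 43.044 Ah

43.044 Ah


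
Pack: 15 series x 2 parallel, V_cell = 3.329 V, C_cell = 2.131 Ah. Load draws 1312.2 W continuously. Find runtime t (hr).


Step 1: E_pack = Ns * V_cell * Np * C_cell = 15 * 3.329 * 2 * 2.131 = 212.82 Wh
Step 2: t = E_pack / P = 212.82 / 1312.2 = 0.1622 hr

0.1622 hr


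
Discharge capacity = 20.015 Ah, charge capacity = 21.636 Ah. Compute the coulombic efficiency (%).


eta_c = Q_dis / Q_chg * 100 = 20.015 / 21.636 * 100 = 92.51%

92.51%


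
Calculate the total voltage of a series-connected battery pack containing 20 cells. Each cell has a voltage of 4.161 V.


With 20 cells in series at 4.161 V each, V_pack = 83.22 V

83.22 V


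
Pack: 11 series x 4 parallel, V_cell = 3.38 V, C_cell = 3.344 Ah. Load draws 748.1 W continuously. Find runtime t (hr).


Step 1: E_pack = Ns * V_cell * Np * C_cell = 11 * 3.38 * 4 * 3.344 = 497.32 Wh
Step 2: t = E_pack / P = 497.32 / 748.1 = 0.6648 hr

0.6648 hr


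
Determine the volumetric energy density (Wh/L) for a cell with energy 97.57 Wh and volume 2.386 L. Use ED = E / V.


Volumetric ED = 97.57 Wh / 2.386 L = 40.89 Wh/L

40.89 Wh/L


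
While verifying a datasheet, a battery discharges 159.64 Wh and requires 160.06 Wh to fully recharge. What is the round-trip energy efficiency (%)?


eta_e = E_dis / E_chg * 100 = 159.64 / 160.06 * 100 = 99.74%

99.74%


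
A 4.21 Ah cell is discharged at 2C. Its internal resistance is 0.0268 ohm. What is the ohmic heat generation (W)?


Step 1: I = C_rate * capacity = 2 * 4.21 = 8.42 A
Step 2: Q = I^2 * R = 8.42^2 * 0.0268 = 70.896 * 0.0268 = 1.900 W

1.900 W


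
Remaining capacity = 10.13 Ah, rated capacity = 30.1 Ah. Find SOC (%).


SOC% = 10.13 / 30.1 * 100 = 33.65%

33.65%


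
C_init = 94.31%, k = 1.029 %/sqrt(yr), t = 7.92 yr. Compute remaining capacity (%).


sqrt(t) = sqrt(7.92) = 2.8142
C_final = 94.31 - 1.029 * 2.8142 = 91.41%

91.41%


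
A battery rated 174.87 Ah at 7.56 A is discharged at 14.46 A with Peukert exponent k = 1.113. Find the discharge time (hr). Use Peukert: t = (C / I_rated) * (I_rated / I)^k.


Step 1: t_rated = C / I_rated = 174.87 / 7.56 = 23.131 hr
Step 2: ratio = 7.56 / 14.46 = 0.52282
Step 3: ratio^k = 0.52282^1.113 = 0.48588
Step 4: t = t_rated * ratio^k = 23.131 * 0.48588 = 11.24 hr

11.24 hr


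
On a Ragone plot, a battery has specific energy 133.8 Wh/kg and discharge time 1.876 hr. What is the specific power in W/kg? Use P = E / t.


Specific power = 133.8 Wh/kg / 1.876 hr = 71.32 W/kg

71.32 W/kg


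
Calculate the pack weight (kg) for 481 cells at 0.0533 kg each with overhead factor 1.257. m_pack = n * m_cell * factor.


m_pack = n * m_cell * overhead = 481 * 0.0533 * 1.257 = 32.23 kg

32.23 kg


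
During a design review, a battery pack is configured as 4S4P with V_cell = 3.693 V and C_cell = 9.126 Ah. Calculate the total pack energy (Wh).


V_pack = 4 * 3.693 = 14.772 V
C_pack = 4 * 9.126 = 36.504 Ah
E = V_pack * C_pack = 14.772 * 36.504 = 539.2 Wh

539.2 Wh


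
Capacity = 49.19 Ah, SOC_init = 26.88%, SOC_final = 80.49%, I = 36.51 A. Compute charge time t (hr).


Step 1: dSOC = 80.49% - 26.88% = 53.61%
Step 2: delta_Ah = 49.19 * 53.61 / 100 = 26.371 Ah
Step 3: t = 26.371 / 36.51 = 0.7223 hr

0.7223 hr


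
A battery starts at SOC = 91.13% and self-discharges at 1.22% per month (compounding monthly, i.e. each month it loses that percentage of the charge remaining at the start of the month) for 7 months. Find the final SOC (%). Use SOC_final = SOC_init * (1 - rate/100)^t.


decay = (1 - 1.22/100)^7 = 0.91766
SOC_final = 91.13 * 0.91766 = 83.63%

83.63%


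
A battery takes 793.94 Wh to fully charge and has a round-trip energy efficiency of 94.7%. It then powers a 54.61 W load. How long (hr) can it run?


Step 1: E_discharge = eta/100 * E_charge = 94.7/100 * 793.94 = 751.86 Wh
Step 2: t = E_discharge / P = 751.86 / 54.61 = 13.77 hr

13.77 hr


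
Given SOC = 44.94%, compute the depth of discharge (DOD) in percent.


DOD = 100 - SOC = 100 - 44.94 = 55.06%

55.06%


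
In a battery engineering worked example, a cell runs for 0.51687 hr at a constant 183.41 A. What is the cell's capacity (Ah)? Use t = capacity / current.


C = I * t = 183.41 * 0.51687 = 94.80 Ah

94.80 Ah


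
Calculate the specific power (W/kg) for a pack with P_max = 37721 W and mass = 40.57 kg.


Specific power = 37721 W / 40.57 kg = 929.8 W/kg

929.8 W/kg


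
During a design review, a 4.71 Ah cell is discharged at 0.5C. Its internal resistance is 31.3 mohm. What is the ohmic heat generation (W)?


Convert: R = 31.3 mohm = 0.0313 ohm
Step 1: I = C_rate * capacity = 0.5 * 4.71 = 2.355 A
Step 2: Q = I^2 * R = 2.355^2 * 0.0313 = 5.546 * 0.0313 = 0.1736 W

0.1736 W


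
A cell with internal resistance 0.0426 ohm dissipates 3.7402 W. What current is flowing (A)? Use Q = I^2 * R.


I = sqrt(Q / R) = sqrt(3.7402 / 0.0426) = sqrt(87.798) = 9.370 A

9.370 A


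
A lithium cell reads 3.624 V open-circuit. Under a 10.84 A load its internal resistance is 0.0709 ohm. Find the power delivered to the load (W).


Step 1: V_terminal = OCV - I*R = 3.624 - 10.84 * 0.0709 = 2.8554 V
Step 2: P_out = V_terminal * I = 2.8554 * 10.84 = 30.95 W

30.95 W


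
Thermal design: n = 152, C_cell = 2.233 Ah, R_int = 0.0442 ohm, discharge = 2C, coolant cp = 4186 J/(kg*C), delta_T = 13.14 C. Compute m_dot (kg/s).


Step 1: I = 2 * 2.233 = 4.466 A
Step 2: Q_cell = I^2 * R = 4.466^2 * 0.0442 = 0.88158 W
Step 3: Q_total = 152 * 0.88158 = 134 W
Step 4: m_dot = Q_total / (cp * dT) = 134 / (4186 * 13.14) = 0.002436 kg/s

0.002436 kg/s


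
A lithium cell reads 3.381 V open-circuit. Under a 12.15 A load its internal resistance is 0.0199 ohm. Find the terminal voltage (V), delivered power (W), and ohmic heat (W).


Step 1: V_terminal = OCV - I*R = 3.381 - 12.15 * 0.0199 = 3.1392 V
Step 2: P_out = V_terminal * I = 3.1392 * 12.15 = 38.14 W
Step 3: Q = I^2 * R = 12.15^2 * 0.0199 = 2.938 W

V=3.1392 V, P=38.14 W, Q=2.938 W


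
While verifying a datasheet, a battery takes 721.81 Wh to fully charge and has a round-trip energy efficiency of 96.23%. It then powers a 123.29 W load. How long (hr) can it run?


Step 1: E_discharge = eta/100 * E_charge = 96.23/100 * 721.81 = 694.6 Wh
Step 2: t = E_discharge / P = 694.6 / 123.29 = 5.634 hr

5.634 hr


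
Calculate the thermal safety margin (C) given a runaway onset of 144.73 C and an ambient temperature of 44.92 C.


margin = T_onset - T_ambient = 144.73 - 44.92 = 99.81 C

99.81 C


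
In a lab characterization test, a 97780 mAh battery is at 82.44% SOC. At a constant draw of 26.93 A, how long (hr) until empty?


Convert: C_total = 97780 mAh = 97.78 Ah
Step 1: remaining = SOC/100 * C_total = 82.44/100 * 97.78 = 80.61 Ah
Step 2: t = remaining / I = 80.61 / 26.93 = 2.993 hr

2.993 hr


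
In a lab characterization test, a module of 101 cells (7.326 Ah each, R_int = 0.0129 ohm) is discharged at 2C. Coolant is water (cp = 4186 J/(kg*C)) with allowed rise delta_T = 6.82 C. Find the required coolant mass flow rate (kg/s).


Step 1: I = 2 * 7.326 = 14.652 A
Step 2: Q_cell = I^2 * R = 14.652^2 * 0.0129 = 2.7694 W
Step 3: Q_total = 101 * 2.7694 = 279.71 W
Step 4: m_dot = Q_total / (cp * dT) = 279.71 / (4186 * 6.82) = 0.009798 kg/s

0.009798 kg/s


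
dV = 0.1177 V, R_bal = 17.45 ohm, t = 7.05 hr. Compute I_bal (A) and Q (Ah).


I_bal = dV / R = 0.1177 / 17.45 = 0.006745 A
Q = I_bal * t = 0.006745 * 7.05 = 0.04755 Ah

I=0.006745 A, Q=0.04755 Ah


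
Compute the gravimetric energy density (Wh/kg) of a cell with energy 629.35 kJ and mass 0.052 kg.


Convert: E = 629.35 kJ = 174.82 Wh
ED = E / m = 174.82 / 0.052 = 3362 Wh/kg

3362 Wh/kg


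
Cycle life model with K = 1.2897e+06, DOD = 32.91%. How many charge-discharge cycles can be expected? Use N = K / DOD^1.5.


Step 1: DOD^1.5 = 32.91^1.5 = 188.8
Step 2: N = 1.2897e+06 / 188.8 = 6831 cycles

6831 cycles


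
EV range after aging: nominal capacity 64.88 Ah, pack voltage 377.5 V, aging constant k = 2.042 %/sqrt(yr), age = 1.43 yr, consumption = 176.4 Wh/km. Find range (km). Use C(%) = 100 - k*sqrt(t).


Step 1: capacity retention = 100 - 2.042 * sqrt(1.43) = 100 - 2.042 * 1.1958 = 97.558%
Step 2: C_now = 64.88 * 97.558/100 = 63.296 Ah
Step 3: E_pack = V * C_now = 377.5 * 63.296 = 23894 Wh
Step 4: range = E_pack / consumption = 23894 / 176.4 = 135.5 km

135.5 km


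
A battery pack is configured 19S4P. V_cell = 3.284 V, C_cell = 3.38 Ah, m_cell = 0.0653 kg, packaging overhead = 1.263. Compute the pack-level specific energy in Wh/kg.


Step 1: V_pack = 19 * 3.284 = 62.396 V
Step 2: C_pack = 4 * 3.38 = 13.52 Ah
Step 3: E_pack = V_pack * C_pack = 62.396 * 13.52 = 843.59 Wh
Step 4: m_pack = 19 * 4 * 0.0653 * 1.263 = 6.268 kg
Step 5: ED = E_pack / m_pack = 843.59 / 6.268 = 134.6 Wh/kg

134.6 Wh/kg


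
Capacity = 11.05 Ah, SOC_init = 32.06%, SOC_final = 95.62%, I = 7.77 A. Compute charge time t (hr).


Step 1: dSOC = 95.62% - 32.06% = 63.56%
Step 2: delta_Ah = 11.05 * 63.56 / 100 = 7.0234 Ah
Step 3: t = 7.0234 / 7.77 = 0.9039 hr

0.9039 hr


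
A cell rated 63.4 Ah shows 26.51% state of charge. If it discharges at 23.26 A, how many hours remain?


Step 1: remaining = SOC/100 * C_total = 26.51/100 * 63.4 = 16.807 Ah
Step 2: t = remaining / I = 16.807 / 23.26 = 0.7226 hr

0.7226 hr


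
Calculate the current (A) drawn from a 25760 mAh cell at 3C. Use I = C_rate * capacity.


Convert: capacity = 25760 mAh = 25.76 Ah
At 3C: I = 3 * 25.76 Ah = 77.28 A

77.28 A


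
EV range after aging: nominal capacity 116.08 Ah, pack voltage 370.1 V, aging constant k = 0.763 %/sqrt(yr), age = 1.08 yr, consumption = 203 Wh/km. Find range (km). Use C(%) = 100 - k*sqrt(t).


Step 1: capacity retention = 100 - 0.763 * sqrt(1.08) = 100 - 0.763 * 1.0392 = 99.207%
Step 2: C_now = 116.08 * 99.207/100 = 115.16 Ah
Step 3: E_pack = V * C_now = 370.1 * 115.16 = 42621 Wh
Step 4: range = E_pack / consumption = 42621 / 203 = 210.0 km

210.0 km


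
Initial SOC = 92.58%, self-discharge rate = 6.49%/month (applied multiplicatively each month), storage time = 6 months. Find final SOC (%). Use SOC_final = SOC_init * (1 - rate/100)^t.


Monthly retention factor = 1 - 6.49/100 = 0.9351
Over 6 months: factor^6 = 0.66857
SOC_final = 92.58 * 0.66857 = 61.90%

61.90%


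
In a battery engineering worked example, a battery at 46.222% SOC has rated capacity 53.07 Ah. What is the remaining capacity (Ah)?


remaining = SOC / 100 * total = 46.222 / 100 * 53.07 = 24.53 Ah

24.53 Ah


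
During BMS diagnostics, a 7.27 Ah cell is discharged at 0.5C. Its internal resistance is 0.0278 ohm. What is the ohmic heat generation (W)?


Step 1: I = C_rate * capacity = 0.5 * 7.27 = 3.635 A
Step 2: Q = I^2 * R = 3.635^2 * 0.0278 = 13.213 * 0.0278 = 0.3673 W

0.3673 W


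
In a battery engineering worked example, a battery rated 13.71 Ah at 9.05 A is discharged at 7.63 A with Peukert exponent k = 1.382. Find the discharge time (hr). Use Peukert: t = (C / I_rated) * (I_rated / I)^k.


Step 1: t_rated = C / I_rated = 13.71 / 9.05 = 1.5149 hr
Step 2: ratio = 9.05 / 7.63 = 1.1861
Step 3: ratio^k = 1.1861^1.382 = 1.266
Step 4: t = t_rated * ratio^k = 1.5149 * 1.266 = 1.918 hr

1.918 hr


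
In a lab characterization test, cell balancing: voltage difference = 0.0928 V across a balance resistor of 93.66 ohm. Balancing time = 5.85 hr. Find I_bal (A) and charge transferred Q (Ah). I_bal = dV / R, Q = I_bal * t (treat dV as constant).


First, Ohm's law: I_bal = 0.0928 V / 93.66 ohm = 9.9082e-04 A
Then Q = I * t = 9.9082e-04 A * 5.85 hr = 0.005796 Ah

I=9.9082e-04 A, Q=0.005796 Ah


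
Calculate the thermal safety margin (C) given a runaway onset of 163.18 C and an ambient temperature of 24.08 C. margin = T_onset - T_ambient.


Safety margin = 163.18 C - 24.08 C = 139.1 C

139.1 C


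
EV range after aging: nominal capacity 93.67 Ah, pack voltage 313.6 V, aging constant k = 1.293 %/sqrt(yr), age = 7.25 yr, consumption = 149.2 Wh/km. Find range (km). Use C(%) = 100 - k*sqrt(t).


Step 1: capacity retention = 100 - 1.293 * sqrt(7.25) = 100 - 1.293 * 2.6926 = 96.518%
Step 2: C_now = 93.67 * 96.518/100 = 90.408 Ah
Step 3: E_pack = V * C_now = 313.6 * 90.408 = 28352 Wh
Step 4: range = E_pack / consumption = 28352 / 149.2 = 190.0 km

190.0 km


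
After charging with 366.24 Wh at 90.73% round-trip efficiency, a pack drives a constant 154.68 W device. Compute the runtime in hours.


Step 1: E_discharge = eta/100 * E_charge = 90.73/100 * 366.24 = 332.29 Wh
Step 2: t = E_discharge / P = 332.29 / 154.68 = 2.148 hr

2.148 hr


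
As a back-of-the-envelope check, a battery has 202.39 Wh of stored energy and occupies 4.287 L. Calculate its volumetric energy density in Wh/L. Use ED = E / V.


ED = E / V = 202.39 / 4.287 = 47.21 Wh/L

47.21 Wh/L


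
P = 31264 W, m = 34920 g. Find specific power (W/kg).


Convert: m = 34920 g = 34.92 kg
SP = P / m = 31264 / 34.92 = 895.3 W/kg

895.3 W/kg


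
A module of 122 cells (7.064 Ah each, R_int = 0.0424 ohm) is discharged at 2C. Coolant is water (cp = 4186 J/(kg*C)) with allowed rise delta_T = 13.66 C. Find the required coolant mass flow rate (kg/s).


Step 1: I = 2 * 7.064 = 14.128 A
Step 2: Q_cell = I^2 * R = 14.128^2 * 0.0424 = 8.4631 W
Step 3: Q_total = 122 * 8.4631 = 1032.5 W
Step 4: m_dot = Q_total / (cp * dT) = 1032.5 / (4186 * 13.66) = 0.01806 kg/s

0.01806 kg/s


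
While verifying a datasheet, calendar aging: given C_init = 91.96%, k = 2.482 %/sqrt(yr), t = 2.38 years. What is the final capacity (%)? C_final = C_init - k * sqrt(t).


sqrt(t) = sqrt(2.38) = 1.5427
C_final = 91.96 - 2.482 * 1.5427 = 88.13%

88.13%


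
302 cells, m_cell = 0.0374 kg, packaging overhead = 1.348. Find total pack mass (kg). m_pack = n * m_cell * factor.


Cell mass sum = 302 * 0.0374 = 11.295 kg
With overhead 1.348: m_pack = 11.295 * 1.348 = 15.23 kg

15.23 kg


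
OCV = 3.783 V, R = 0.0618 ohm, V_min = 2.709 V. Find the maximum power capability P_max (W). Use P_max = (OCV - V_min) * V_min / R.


dV = OCV - V_min = 1.074 V (so I_max = dV / R)
P_max = dV * V_min / R = 1.074 * 2.709 / 0.0618 = 47.08 W

47.08 W


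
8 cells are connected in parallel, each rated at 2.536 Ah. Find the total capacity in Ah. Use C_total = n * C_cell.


C_total = 8 * 2.536 = 20.288 Ah

20.288 Ah


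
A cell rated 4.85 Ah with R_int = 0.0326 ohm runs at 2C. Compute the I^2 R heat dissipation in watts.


Step 1: I = C_rate * capacity = 2 * 4.85 = 9.7 A
Step 2: Q = I^2 * R = 9.7^2 * 0.0326 = 94.09 * 0.0326 = 3.067 W

3.067 W


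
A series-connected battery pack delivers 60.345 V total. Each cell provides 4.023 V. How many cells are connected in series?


n = V_pack / V_cell = 60.345 / 4.023 = 15

15


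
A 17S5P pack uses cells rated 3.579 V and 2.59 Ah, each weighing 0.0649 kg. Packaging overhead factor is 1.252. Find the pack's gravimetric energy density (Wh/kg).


Step 1: V_pack = 17 * 3.579 = 60.843 V
Step 2: C_pack = 5 * 2.59 = 12.95 Ah
Step 3: E_pack = V_pack * C_pack = 60.843 * 12.95 = 787.92 Wh
Step 4: m_pack = 17 * 5 * 0.0649 * 1.252 = 6.9067 kg
Step 5: ED = E_pack / m_pack = 787.92 / 6.9067 = 114.1 Wh/kg

114.1 Wh/kg


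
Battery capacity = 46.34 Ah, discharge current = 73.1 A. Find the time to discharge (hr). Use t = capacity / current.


Runtime = 46.34 Ah / 73.1 A = 0.6339 hr

0.6339 hr


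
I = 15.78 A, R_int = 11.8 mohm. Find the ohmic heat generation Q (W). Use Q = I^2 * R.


Convert: R = 11.8 mohm = 0.0118 ohm
I^2 = 249.01
Q = 249.01 * 0.0118 = 2.938 W

2.938 W


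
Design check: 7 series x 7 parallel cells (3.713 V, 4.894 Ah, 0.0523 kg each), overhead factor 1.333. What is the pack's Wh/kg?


Step 1: V_pack = 7 * 3.713 = 25.991 V
Step 2: C_pack = 7 * 4.894 = 34.258 Ah
Step 3: E_pack = V_pack * C_pack = 25.991 * 34.258 = 890.4 Wh
Step 4: m_pack = 7 * 7 * 0.0523 * 1.333 = 3.4161 kg
Step 5: ED = E_pack / m_pack = 890.4 / 3.4161 = 260.6 Wh/kg

260.6 Wh/kg


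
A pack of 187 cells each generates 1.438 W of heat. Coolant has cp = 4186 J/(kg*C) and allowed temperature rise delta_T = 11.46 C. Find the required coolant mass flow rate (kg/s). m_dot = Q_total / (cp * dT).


Q_total = 187 * 1.438 = 268.91 W
m_dot = Q_total / (cp * dT) = 268.91 / (4186 * 11.46) = 0.005606 kg/s

0.005606 kg/s


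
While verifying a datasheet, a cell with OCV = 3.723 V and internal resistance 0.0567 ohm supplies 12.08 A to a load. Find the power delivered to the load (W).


Step 1: V_terminal = OCV - I*R = 3.723 - 12.08 * 0.0567 = 3.0381 V
Step 2: P_out = V_terminal * I = 3.0381 * 12.08 = 36.70 W

36.70 W


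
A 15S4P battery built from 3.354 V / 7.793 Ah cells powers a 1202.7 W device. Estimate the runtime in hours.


Step 1: E_pack = Ns * V_cell * Np * C_cell = 15 * 3.354 * 4 * 7.793 = 1568.3 Wh
Step 2: t = E_pack / P = 1568.3 / 1202.7 = 1.304 hr

1.304 hr


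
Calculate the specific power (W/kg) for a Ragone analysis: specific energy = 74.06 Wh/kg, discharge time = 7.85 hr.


P_specific = E / t = 74.06 / 7.85 = 9.434 W/kg

9.434 W/kg


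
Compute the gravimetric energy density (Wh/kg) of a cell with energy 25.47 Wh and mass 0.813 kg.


Specific energy = 25.47 Wh / 0.813 kg = 31.33 Wh/kg

31.33 Wh/kg


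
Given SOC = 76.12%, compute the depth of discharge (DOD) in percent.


Complement of SOC: DOD = 100% - 76.12% = 23.88%

23.88%


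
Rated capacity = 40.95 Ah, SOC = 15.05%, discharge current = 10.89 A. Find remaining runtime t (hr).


Step 1: remaining = SOC/100 * C_total = 15.05/100 * 40.95 = 6.163 Ah
Step 2: t = remaining / I = 6.163 / 10.89 = 0.5659 hr

0.5659 hr


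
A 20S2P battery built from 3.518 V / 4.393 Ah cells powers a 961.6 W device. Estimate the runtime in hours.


Step 1: E_pack = Ns * V_cell * Np * C_cell = 20 * 3.518 * 2 * 4.393 = 618.18 Wh
Step 2: t = E_pack / P = 618.18 / 961.6 = 0.6429 hr

0.6429 hr


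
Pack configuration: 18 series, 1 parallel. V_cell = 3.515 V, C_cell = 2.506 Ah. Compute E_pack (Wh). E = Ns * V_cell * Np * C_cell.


E = Ns * Vcell * Np * Ccell = 18 * 3.515 * 1 * 2.506 = 158.6 Wh

158.6 Wh


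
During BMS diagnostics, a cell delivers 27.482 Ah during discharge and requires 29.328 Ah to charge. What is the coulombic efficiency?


eta_c = Q_dis / Q_chg * 100 = 27.482 / 29.328 * 100 = 93.71%

93.71%


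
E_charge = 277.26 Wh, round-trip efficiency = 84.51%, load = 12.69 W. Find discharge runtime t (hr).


Step 1: E_discharge = eta/100 * E_charge = 84.51/100 * 277.26 = 234.31 Wh
Step 2: t = E_discharge / P = 234.31 / 12.69 = 18.46 hr

18.46 hr


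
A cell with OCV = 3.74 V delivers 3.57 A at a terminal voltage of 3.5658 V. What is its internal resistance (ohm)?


R = (OCV - V) / I = (3.74 - 3.5658) / 3.57 = 0.04880 ohm

0.04880 ohm


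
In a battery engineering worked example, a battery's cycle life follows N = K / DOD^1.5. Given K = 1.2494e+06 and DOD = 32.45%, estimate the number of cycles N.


DOD^1.5 = 184.85
N = K / DOD^1.5 = 1.2494e+06 / 184.85 = 6759

6759 cycles


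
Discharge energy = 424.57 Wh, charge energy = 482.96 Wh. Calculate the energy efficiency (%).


Round-trip efficiency = 424.57/482.96 * 100% = 87.91%

87.91%


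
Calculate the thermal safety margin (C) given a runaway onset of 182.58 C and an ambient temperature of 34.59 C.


margin = T_onset - T_ambient = 182.58 - 34.59 = 147.99 C

147.99 C


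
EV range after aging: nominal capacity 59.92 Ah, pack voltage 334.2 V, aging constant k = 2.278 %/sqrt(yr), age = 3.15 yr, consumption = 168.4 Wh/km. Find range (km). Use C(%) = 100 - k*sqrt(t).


Step 1: capacity retention = 100 - 2.278 * sqrt(3.15) = 100 - 2.278 * 1.7748 = 95.957%
Step 2: C_now = 59.92 * 95.957/100 = 57.497 Ah
Step 3: E_pack = V * C_now = 334.2 * 57.497 = 19215 Wh
Step 4: range = E_pack / consumption = 19215 / 168.4 = 114.1 km

114.1 km


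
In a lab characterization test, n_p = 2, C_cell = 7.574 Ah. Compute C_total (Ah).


Parallel capacities add: 2 * 7.574 Ah = 15.148 Ah

15.148 Ah


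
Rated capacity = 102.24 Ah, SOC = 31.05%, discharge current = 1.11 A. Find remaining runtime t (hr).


Step 1: remaining = SOC/100 * C_total = 31.05/100 * 102.24 = 31.746 Ah
Step 2: t = remaining / I = 31.746 / 1.11 = 28.60 hr

28.60 hr


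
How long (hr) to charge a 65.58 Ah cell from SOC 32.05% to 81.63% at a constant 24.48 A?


delta_Ah = 65.58 * (81.63 - 32.05) / 100 = 32.515 Ah
t = delta_Ah / I = 32.515 / 24.48 = 1.328 hr

1.328 hr


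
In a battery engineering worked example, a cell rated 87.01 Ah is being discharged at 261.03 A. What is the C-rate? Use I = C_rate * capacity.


C_rate = I / capacity = 261.03 / 87.01 = 3C

3C


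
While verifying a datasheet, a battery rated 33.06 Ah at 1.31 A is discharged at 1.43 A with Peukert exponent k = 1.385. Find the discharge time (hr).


t_rated = C / I_rated = 33.06 / 1.31 = 25.237 hr
(I_rated/I)^k = (0.91608)^1.385 = 0.88568
t = t_rated * (I_rated/I)^k = 25.237 * 0.88568 = 22.35 hr

22.35 hr


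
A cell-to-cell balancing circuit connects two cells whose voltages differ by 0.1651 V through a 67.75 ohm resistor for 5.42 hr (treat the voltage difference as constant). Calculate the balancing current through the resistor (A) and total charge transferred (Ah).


I_bal = dV / R = 0.1651 / 67.75 = 0.0024369 A
Q = I_bal * t = 0.0024369 * 5.42 = 0.01321 Ah

I=0.0024369 A, Q=0.01321 Ah


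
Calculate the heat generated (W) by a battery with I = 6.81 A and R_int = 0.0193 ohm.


I^2 = 46.376
Q = 46.376 * 0.0193 = 0.8951 W

0.8951 W


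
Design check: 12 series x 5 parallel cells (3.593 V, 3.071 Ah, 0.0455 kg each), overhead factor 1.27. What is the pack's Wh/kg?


Step 1: V_pack = 12 * 3.593 = 43.116 V
Step 2: C_pack = 5 * 3.071 = 15.355 Ah
Step 3: E_pack = V_pack * C_pack = 43.116 * 15.355 = 662.05 Wh
Step 4: m_pack = 12 * 5 * 0.0455 * 1.27 = 3.4671 kg
Step 5: ED = E_pack / m_pack = 662.05 / 3.4671 = 191.0 Wh/kg

191.0 Wh/kg


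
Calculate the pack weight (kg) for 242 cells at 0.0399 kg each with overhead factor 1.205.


Cell mass sum = 242 * 0.0399 = 9.6558 kg
With overhead 1.205: m_pack = 9.6558 * 1.205 = 11.64 kg

11.64 kg


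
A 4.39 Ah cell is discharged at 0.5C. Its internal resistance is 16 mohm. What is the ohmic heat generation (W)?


Convert: R = 16 mohm = 0.016 ohm
Step 1: I = C_rate * capacity = 0.5 * 4.39 = 2.195 A
Step 2: Q = I^2 * R = 2.195^2 * 0.016 = 4.818 * 0.016 = 0.07709 W

0.07709 W


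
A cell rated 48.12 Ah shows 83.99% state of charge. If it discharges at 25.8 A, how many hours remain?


Step 1: remaining = SOC/100 * C_total = 83.99/100 * 48.12 = 40.416 Ah
Step 2: t = remaining / I = 40.416 / 25.8 = 1.567 hr

1.567 hr


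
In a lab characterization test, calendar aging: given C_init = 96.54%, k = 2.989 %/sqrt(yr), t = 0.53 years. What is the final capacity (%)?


sqrt(t) = sqrt(0.53) = 0.72801
C_final = 96.54 - 2.989 * 0.72801 = 94.36%

94.36%


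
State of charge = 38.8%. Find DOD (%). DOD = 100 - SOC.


DOD = 100 - SOC = 100 - 38.8 = 61.2%

61.2%


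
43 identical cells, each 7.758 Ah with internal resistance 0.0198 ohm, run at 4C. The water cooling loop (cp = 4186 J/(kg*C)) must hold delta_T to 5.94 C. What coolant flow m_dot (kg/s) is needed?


Step 1: I = 4 * 7.758 = 31.032 A
Step 2: Q_cell = I^2 * R = 31.032^2 * 0.0198 = 19.067 W
Step 3: Q_total = 43 * 19.067 = 819.88 W
Step 4: m_dot = Q_total / (cp * dT) = 819.88 / (4186 * 5.94) = 0.03297 kg/s

0.03297 kg/s


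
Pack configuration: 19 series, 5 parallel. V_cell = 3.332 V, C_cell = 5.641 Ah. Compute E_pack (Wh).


E = Ns * Vcell * Np * Ccell = 19 * 3.332 * 5 * 5.641 = 1786 Wh

1786 Wh


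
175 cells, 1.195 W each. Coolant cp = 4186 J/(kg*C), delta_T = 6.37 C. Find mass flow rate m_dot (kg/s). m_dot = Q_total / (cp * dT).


Step 1: Total heat Q = 175 * 1.195 W = 209.13 W
Step 2: denom = cp * dT = 4186 * 6.37 = 26665
Step 3: m_dot = 209.13 / 26665 = 0.007843 kg/s

0.007843 kg/s


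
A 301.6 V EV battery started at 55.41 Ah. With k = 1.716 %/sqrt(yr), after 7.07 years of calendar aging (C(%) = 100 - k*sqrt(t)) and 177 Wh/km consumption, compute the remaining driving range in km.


Step 1: capacity retention = 100 - 1.716 * sqrt(7.07) = 100 - 1.716 * 2.6589 = 95.437%
Step 2: C_now = 55.41 * 95.437/100 = 52.882 Ah
Step 3: E_pack = V * C_now = 301.6 * 52.882 = 15949 Wh
Step 4: range = E_pack / consumption = 15949 / 177 = 90.11 km

90.11 km


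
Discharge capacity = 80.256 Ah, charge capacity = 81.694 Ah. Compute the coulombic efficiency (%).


Coulombic efficiency = 80.256/81.694 * 100% = 98.24%

98.24%


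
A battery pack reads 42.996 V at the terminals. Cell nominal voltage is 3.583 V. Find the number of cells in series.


n = V_pack / V_cell = 42.996 / 3.583 = 12

12


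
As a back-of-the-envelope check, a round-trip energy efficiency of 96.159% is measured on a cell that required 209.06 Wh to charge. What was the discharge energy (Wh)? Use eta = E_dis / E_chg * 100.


E_dis = eta/100 * E_chg = 96.159/100 * 209.06 = 201.0 Wh

201.0 Wh


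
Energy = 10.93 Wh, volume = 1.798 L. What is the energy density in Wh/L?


ED = E / V = 10.93 / 1.798 = 6.079 Wh/L

6.079 Wh/L


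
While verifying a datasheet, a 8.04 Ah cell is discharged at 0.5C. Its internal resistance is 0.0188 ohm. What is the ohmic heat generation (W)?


Step 1: I = C_rate * capacity = 0.5 * 8.04 = 4.02 A
Step 2: Q = I^2 * R = 4.02^2 * 0.0188 = 16.16 * 0.0188 = 0.3038 W

0.3038 W


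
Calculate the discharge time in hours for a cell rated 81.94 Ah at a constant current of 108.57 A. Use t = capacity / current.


Runtime = 81.94 Ah / 108.57 A = 0.7547 hr

0.7547 hr


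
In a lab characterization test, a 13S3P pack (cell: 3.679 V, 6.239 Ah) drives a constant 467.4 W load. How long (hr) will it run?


Step 1: E_pack = Ns * V_cell * Np * C_cell = 13 * 3.679 * 3 * 6.239 = 895.18 Wh
Step 2: t = E_pack / P = 895.18 / 467.4 = 1.915 hr

1.915 hr


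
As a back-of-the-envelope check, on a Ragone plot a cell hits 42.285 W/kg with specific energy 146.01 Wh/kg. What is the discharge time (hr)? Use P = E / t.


t = E / P = 146.01 / 42.285 = 3.453 hr

3.453 hr


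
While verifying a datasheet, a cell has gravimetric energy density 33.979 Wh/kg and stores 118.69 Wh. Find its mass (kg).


m = E / ED = 118.69 / 33.979 = 3.493 kg

3.493 kg


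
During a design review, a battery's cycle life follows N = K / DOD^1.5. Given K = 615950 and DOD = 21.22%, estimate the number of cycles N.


DOD^1.5 = 97.75
N = K / DOD^1.5 = 615950 / 97.75 = 6301

6301 cycles


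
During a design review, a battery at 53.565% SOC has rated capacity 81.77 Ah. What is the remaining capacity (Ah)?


remaining = SOC / 100 * total = 53.565 / 100 * 81.77 = 43.80 Ah

43.80 Ah


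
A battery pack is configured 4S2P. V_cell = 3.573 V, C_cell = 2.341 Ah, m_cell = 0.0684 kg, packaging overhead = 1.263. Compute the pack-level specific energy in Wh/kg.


Step 1: V_pack = 4 * 3.573 = 14.292 V
Step 2: C_pack = 2 * 2.341 = 4.682 Ah
Step 3: E_pack = V_pack * C_pack = 14.292 * 4.682 = 66.915 Wh
Step 4: m_pack = 4 * 2 * 0.0684 * 1.263 = 0.69111 kg
Step 5: ED = E_pack / m_pack = 66.915 / 0.69111 = 96.82 Wh/kg

96.82 Wh/kg


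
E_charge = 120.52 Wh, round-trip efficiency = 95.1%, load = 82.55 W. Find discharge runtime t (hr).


Step 1: E_discharge = eta/100 * E_charge = 95.1/100 * 120.52 = 114.61 Wh
Step 2: t = E_discharge / P = 114.61 / 82.55 = 1.388 hr

1.388 hr


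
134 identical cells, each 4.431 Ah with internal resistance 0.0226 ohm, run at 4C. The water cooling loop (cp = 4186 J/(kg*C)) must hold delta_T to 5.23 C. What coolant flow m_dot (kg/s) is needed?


Step 1: I = 4 * 4.431 = 17.724 A
Step 2: Q_cell = I^2 * R = 17.724^2 * 0.0226 = 7.0996 W
Step 3: Q_total = 134 * 7.0996 = 951.35 W
Step 4: m_dot = Q_total / (cp * dT) = 951.35 / (4186 * 5.23) = 0.04345 kg/s

0.04345 kg/s


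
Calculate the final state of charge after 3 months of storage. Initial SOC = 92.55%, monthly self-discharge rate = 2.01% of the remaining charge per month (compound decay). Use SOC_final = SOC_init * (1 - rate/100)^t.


Monthly retention factor = 1 - 2.01/100 = 0.9799
Over 3 months: factor^3 = 0.9409
SOC_final = 92.55 * 0.9409 = 87.08%

87.08%


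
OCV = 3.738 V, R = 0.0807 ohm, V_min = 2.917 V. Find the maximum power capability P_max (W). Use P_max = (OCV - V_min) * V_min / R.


P_max = (OCV - V_min) * V_min / R = (3.738 - 2.917) * 2.917 / 0.0807 = 0.821 * 2.917 / 0.0807 = 29.68 W

29.68 W


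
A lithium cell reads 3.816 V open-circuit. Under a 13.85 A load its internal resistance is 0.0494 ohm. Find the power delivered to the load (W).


Step 1: V_terminal = OCV - I*R = 3.816 - 13.85 * 0.0494 = 3.1318 V
Step 2: P_out = V_terminal * I = 3.1318 * 13.85 = 43.38 W

43.38 W


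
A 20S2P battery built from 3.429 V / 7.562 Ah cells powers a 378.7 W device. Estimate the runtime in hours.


Step 1: E_pack = Ns * V_cell * Np * C_cell = 20 * 3.429 * 2 * 7.562 = 1037.2 Wh
Step 2: t = E_pack / P = 1037.2 / 378.7 = 2.739 hr

2.739 hr


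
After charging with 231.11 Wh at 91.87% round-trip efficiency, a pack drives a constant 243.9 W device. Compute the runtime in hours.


Step 1: E_discharge = eta/100 * E_charge = 91.87/100 * 231.11 = 212.32 Wh
Step 2: t = E_discharge / P = 212.32 / 243.9 = 0.8705 hr

0.8705 hr


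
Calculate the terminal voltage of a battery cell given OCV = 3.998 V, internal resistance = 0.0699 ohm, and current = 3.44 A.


IR drop = 3.44 * 0.0699 = 0.24046 V
V = 3.998 - 0.24046 = 3.758 V

3.758 V


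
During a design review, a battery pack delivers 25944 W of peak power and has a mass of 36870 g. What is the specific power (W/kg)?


Convert: m = 36870 g = 36.87 kg
Specific power = 25944 W / 36.87 kg = 703.7 W/kg

703.7 W/kg


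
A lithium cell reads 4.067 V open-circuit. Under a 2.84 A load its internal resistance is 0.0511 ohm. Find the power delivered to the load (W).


Step 1: V_terminal = OCV - I*R = 4.067 - 2.84 * 0.0511 = 3.9219 V
Step 2: P_out = V_terminal * I = 3.9219 * 2.84 = 11.14 W

11.14 W


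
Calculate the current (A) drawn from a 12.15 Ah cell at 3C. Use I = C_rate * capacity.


At 3C: I = 3 * 12.15 Ah = 36.45 A

36.45 A


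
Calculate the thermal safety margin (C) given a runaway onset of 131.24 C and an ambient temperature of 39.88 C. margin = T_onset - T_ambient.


margin = T_onset - T_ambient = 131.24 - 39.88 = 91.36 C

91.36 C


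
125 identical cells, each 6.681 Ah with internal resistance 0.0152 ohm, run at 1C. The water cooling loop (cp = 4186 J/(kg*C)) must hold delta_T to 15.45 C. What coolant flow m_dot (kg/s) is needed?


Step 1: I = 1 * 6.681 = 6.681 A
Step 2: Q_cell = I^2 * R = 6.681^2 * 0.0152 = 0.67846 W
Step 3: Q_total = 125 * 0.67846 = 84.808 W
Step 4: m_dot = Q_total / (cp * dT) = 84.808 / (4186 * 15.45) = 0.001311 kg/s

0.001311 kg/s


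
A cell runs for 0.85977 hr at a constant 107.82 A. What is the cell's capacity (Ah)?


C = I * t = 107.82 * 0.85977 = 92.70 Ah

92.70 Ah


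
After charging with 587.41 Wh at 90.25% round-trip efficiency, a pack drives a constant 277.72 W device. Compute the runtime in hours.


Step 1: E_discharge = eta/100 * E_charge = 90.25/100 * 587.41 = 530.14 Wh
Step 2: t = E_discharge / P = 530.14 / 277.72 = 1.909 hr

1.909 hr


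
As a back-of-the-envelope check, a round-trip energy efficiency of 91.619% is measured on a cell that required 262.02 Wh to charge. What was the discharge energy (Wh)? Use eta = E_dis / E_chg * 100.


E_dis = eta/100 * E_chg = 91.619/100 * 262.02 = 240.1 Wh

240.1 Wh


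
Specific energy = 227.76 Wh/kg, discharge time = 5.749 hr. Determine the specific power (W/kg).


Specific power = 227.76 Wh/kg / 5.749 hr = 39.62 W/kg

39.62 W/kg


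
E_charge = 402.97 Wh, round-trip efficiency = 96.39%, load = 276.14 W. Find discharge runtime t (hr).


Step 1: E_discharge = eta/100 * E_charge = 96.39/100 * 402.97 = 388.42 Wh
Step 2: t = E_discharge / P = 388.42 / 276.14 = 1.407 hr

1.407 hr


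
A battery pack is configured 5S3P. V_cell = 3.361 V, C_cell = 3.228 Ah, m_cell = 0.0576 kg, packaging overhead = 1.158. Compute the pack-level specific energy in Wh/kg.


Step 1: V_pack = 5 * 3.361 = 16.805 V
Step 2: C_pack = 3 * 3.228 = 9.684 Ah
Step 3: E_pack = V_pack * C_pack = 16.805 * 9.684 = 162.74 Wh
Step 4: m_pack = 5 * 3 * 0.0576 * 1.158 = 1.0005 kg
Step 5: ED = E_pack / m_pack = 162.74 / 1.0005 = 162.7 Wh/kg

162.7 Wh/kg


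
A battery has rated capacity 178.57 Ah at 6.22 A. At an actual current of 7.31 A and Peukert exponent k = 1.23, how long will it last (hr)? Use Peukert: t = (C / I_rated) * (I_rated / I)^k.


t_rated = C / I_rated = 178.57 / 6.22 = 28.709 hr
(I_rated/I)^k = (0.85089)^1.23 = 0.81987
t = t_rated * (I_rated/I)^k = 28.709 * 0.81987 = 23.54 hr

23.54 hr


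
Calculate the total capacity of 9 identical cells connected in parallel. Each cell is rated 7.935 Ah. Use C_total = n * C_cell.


Parallel capacities add: 9 * 7.935 Ah = 71.415 Ah

71.415 Ah


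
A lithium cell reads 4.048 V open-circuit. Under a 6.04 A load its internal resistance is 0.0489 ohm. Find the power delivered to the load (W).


Step 1: V_terminal = OCV - I*R = 4.048 - 6.04 * 0.0489 = 3.7526 V
Step 2: P_out = V_terminal * I = 3.7526 * 6.04 = 22.67 W

22.67 W


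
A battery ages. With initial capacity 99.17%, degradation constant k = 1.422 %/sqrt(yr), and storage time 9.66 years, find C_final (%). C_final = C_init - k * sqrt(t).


sqrt(t) = sqrt(9.66) = 3.1081
C_final = 99.17 - 1.422 * 3.1081 = 94.75%

94.75%


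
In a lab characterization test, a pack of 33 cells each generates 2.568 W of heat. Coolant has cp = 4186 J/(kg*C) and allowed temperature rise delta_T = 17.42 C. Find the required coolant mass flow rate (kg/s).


Step 1: Total heat Q = 33 * 2.568 W = 84.744 W
Step 2: denom = cp * dT = 4186 * 17.42 = 72920
Step 3: m_dot = 84.744 / 72920 = 0.001162 kg/s

0.001162 kg/s


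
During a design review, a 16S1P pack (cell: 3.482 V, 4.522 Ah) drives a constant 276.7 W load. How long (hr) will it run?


Step 1: E_pack = Ns * V_cell * Np * C_cell = 16 * 3.482 * 1 * 4.522 = 251.93 Wh
Step 2: t = E_pack / P = 251.93 / 276.7 = 0.9105 hr

0.9105 hr


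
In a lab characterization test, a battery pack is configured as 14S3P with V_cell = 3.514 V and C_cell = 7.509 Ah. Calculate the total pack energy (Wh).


E = Ns * Vcell * Np * Ccell = 14 * 3.514 * 3 * 7.509 = 1108 Wh

1108 Wh


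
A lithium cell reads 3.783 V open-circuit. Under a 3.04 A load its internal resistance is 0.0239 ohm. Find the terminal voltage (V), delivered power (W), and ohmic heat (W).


Step 1: V_terminal = OCV - I*R = 3.783 - 3.04 * 0.0239 = 3.7103 V
Step 2: P_out = V_terminal * I = 3.7103 * 3.04 = 11.28 W
Step 3: Q = I^2 * R = 3.04^2 * 0.0239 = 0.2209 W

V=3.7103 V, P=11.28 W, Q=0.2209 W


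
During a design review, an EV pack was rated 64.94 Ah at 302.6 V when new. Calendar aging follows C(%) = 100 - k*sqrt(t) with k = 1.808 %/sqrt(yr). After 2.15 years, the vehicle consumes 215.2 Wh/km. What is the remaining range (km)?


Step 1: capacity retention = 100 - 1.808 * sqrt(2.15) = 100 - 1.808 * 1.4663 = 97.349%
Step 2: C_now = 64.94 * 97.349/100 = 63.218 Ah
Step 3: E_pack = V * C_now = 302.6 * 63.218 = 19130 Wh
Step 4: range = E_pack / consumption = 19130 / 215.2 = 88.89 km

88.89 km


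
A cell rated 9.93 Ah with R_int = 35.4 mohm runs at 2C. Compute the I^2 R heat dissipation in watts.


Convert: R = 35.4 mohm = 0.0354 ohm
Step 1: I = C_rate * capacity = 2 * 9.93 = 19.86 A
Step 2: Q = I^2 * R = 19.86^2 * 0.0354 = 394.42 * 0.0354 = 13.96 W

13.96 W


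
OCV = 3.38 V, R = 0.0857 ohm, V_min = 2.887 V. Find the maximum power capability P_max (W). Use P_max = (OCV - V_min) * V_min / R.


P_max = (OCV - V_min) * V_min / R = (3.38 - 2.887) * 2.887 / 0.0857 = 0.493 * 2.887 / 0.0857 = 16.61 W

16.61 W


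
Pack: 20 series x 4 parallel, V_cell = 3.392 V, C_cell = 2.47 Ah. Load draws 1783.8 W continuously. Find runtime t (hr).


Step 1: E_pack = Ns * V_cell * Np * C_cell = 20 * 3.392 * 4 * 2.47 = 670.26 Wh
Step 2: t = E_pack / P = 670.26 / 1783.8 = 0.3757 hr

0.3757 hr


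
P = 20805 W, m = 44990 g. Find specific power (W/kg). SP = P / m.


Convert: m = 44990 g = 44.99 kg
Specific power = 20805 W / 44.99 kg = 462.4 W/kg

462.4 W/kg


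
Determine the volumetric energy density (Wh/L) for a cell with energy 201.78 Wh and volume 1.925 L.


ED = E / V = 201.78 / 1.925 = 104.8 Wh/L

104.8 Wh/L


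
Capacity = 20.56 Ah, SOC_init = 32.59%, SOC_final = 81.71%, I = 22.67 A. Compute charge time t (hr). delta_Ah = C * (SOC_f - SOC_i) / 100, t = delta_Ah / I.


Step 1: dSOC = 81.71% - 32.59% = 49.12%
Step 2: delta_Ah = 20.56 * 49.12 / 100 = 10.099 Ah
Step 3: t = 10.099 / 22.67 = 0.4455 hr

0.4455 hr


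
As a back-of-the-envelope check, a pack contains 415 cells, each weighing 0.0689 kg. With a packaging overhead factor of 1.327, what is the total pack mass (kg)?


Cell mass sum = 415 * 0.0689 = 28.594 kg
With overhead 1.327: m_pack = 28.594 * 1.327 = 37.94 kg

37.94 kg


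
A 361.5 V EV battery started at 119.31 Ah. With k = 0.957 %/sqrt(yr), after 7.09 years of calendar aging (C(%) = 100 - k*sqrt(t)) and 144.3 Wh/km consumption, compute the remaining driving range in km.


Step 1: capacity retention = 100 - 0.957 * sqrt(7.09) = 100 - 0.957 * 2.6627 = 97.452%
Step 2: C_now = 119.31 * 97.452/100 = 116.27 Ah
Step 3: E_pack = V * C_now = 361.5 * 116.27 = 42032 Wh
Step 4: range = E_pack / consumption = 42032 / 144.3 = 291.3 km

291.3 km


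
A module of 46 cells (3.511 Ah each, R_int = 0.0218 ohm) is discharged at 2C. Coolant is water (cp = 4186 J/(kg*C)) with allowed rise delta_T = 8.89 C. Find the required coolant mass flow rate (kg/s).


Step 1: I = 2 * 3.511 = 7.022 A
Step 2: Q_cell = I^2 * R = 7.022^2 * 0.0218 = 1.0749 W
Step 3: Q_total = 46 * 1.0749 = 49.445 W
Step 4: m_dot = Q_total / (cp * dT) = 49.445 / (4186 * 8.89) = 0.001329 kg/s

0.001329 kg/s


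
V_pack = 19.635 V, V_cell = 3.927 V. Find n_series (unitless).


n = V_pack / V_cell = 19.635 / 3.927 = 5

5


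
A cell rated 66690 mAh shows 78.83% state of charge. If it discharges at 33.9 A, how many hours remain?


Convert: C_total = 66690 mAh = 66.69 Ah
Step 1: remaining = SOC/100 * C_total = 78.83/100 * 66.69 = 52.572 Ah
Step 2: t = remaining / I = 52.572 / 33.9 = 1.551 hr

1.551 hr


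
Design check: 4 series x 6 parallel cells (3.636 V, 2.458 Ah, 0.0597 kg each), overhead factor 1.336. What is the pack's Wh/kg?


Step 1: V_pack = 4 * 3.636 = 14.544 V
Step 2: C_pack = 6 * 2.458 = 14.748 Ah
Step 3: E_pack = V_pack * C_pack = 14.544 * 14.748 = 214.49 Wh
Step 4: m_pack = 4 * 6 * 0.0597 * 1.336 = 1.9142 kg
Step 5: ED = E_pack / m_pack = 214.49 / 1.9142 = 112.1 Wh/kg

112.1 Wh/kg
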